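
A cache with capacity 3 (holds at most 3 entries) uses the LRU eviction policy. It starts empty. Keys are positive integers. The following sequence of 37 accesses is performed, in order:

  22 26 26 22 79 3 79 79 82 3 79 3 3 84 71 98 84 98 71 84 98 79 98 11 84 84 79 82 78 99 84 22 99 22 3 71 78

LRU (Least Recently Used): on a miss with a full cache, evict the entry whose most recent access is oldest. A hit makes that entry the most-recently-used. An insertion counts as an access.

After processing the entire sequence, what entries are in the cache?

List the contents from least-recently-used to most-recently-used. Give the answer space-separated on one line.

Answer: 3 71 78

Derivation:
LRU simulation (capacity=3):
  1. access 22: MISS. Cache (LRU->MRU): [22]
  2. access 26: MISS. Cache (LRU->MRU): [22 26]
  3. access 26: HIT. Cache (LRU->MRU): [22 26]
  4. access 22: HIT. Cache (LRU->MRU): [26 22]
  5. access 79: MISS. Cache (LRU->MRU): [26 22 79]
  6. access 3: MISS, evict 26. Cache (LRU->MRU): [22 79 3]
  7. access 79: HIT. Cache (LRU->MRU): [22 3 79]
  8. access 79: HIT. Cache (LRU->MRU): [22 3 79]
  9. access 82: MISS, evict 22. Cache (LRU->MRU): [3 79 82]
  10. access 3: HIT. Cache (LRU->MRU): [79 82 3]
  11. access 79: HIT. Cache (LRU->MRU): [82 3 79]
  12. access 3: HIT. Cache (LRU->MRU): [82 79 3]
  13. access 3: HIT. Cache (LRU->MRU): [82 79 3]
  14. access 84: MISS, evict 82. Cache (LRU->MRU): [79 3 84]
  15. access 71: MISS, evict 79. Cache (LRU->MRU): [3 84 71]
  16. access 98: MISS, evict 3. Cache (LRU->MRU): [84 71 98]
  17. access 84: HIT. Cache (LRU->MRU): [71 98 84]
  18. access 98: HIT. Cache (LRU->MRU): [71 84 98]
  19. access 71: HIT. Cache (LRU->MRU): [84 98 71]
  20. access 84: HIT. Cache (LRU->MRU): [98 71 84]
  21. access 98: HIT. Cache (LRU->MRU): [71 84 98]
  22. access 79: MISS, evict 71. Cache (LRU->MRU): [84 98 79]
  23. access 98: HIT. Cache (LRU->MRU): [84 79 98]
  24. access 11: MISS, evict 84. Cache (LRU->MRU): [79 98 11]
  25. access 84: MISS, evict 79. Cache (LRU->MRU): [98 11 84]
  26. access 84: HIT. Cache (LRU->MRU): [98 11 84]
  27. access 79: MISS, evict 98. Cache (LRU->MRU): [11 84 79]
  28. access 82: MISS, evict 11. Cache (LRU->MRU): [84 79 82]
  29. access 78: MISS, evict 84. Cache (LRU->MRU): [79 82 78]
  30. access 99: MISS, evict 79. Cache (LRU->MRU): [82 78 99]
  31. access 84: MISS, evict 82. Cache (LRU->MRU): [78 99 84]
  32. access 22: MISS, evict 78. Cache (LRU->MRU): [99 84 22]
  33. access 99: HIT. Cache (LRU->MRU): [84 22 99]
  34. access 22: HIT. Cache (LRU->MRU): [84 99 22]
  35. access 3: MISS, evict 84. Cache (LRU->MRU): [99 22 3]
  36. access 71: MISS, evict 99. Cache (LRU->MRU): [22 3 71]
  37. access 78: MISS, evict 22. Cache (LRU->MRU): [3 71 78]
Total: 17 hits, 20 misses, 17 evictions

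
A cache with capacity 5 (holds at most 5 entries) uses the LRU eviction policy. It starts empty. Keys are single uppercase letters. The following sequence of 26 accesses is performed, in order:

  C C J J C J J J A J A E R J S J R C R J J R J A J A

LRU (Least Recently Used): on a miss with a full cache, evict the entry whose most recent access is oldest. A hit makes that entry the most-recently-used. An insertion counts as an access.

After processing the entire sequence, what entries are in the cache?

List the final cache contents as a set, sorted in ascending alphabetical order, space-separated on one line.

LRU simulation (capacity=5):
  1. access C: MISS. Cache (LRU->MRU): [C]
  2. access C: HIT. Cache (LRU->MRU): [C]
  3. access J: MISS. Cache (LRU->MRU): [C J]
  4. access J: HIT. Cache (LRU->MRU): [C J]
  5. access C: HIT. Cache (LRU->MRU): [J C]
  6. access J: HIT. Cache (LRU->MRU): [C J]
  7. access J: HIT. Cache (LRU->MRU): [C J]
  8. access J: HIT. Cache (LRU->MRU): [C J]
  9. access A: MISS. Cache (LRU->MRU): [C J A]
  10. access J: HIT. Cache (LRU->MRU): [C A J]
  11. access A: HIT. Cache (LRU->MRU): [C J A]
  12. access E: MISS. Cache (LRU->MRU): [C J A E]
  13. access R: MISS. Cache (LRU->MRU): [C J A E R]
  14. access J: HIT. Cache (LRU->MRU): [C A E R J]
  15. access S: MISS, evict C. Cache (LRU->MRU): [A E R J S]
  16. access J: HIT. Cache (LRU->MRU): [A E R S J]
  17. access R: HIT. Cache (LRU->MRU): [A E S J R]
  18. access C: MISS, evict A. Cache (LRU->MRU): [E S J R C]
  19. access R: HIT. Cache (LRU->MRU): [E S J C R]
  20. access J: HIT. Cache (LRU->MRU): [E S C R J]
  21. access J: HIT. Cache (LRU->MRU): [E S C R J]
  22. access R: HIT. Cache (LRU->MRU): [E S C J R]
  23. access J: HIT. Cache (LRU->MRU): [E S C R J]
  24. access A: MISS, evict E. Cache (LRU->MRU): [S C R J A]
  25. access J: HIT. Cache (LRU->MRU): [S C R A J]
  26. access A: HIT. Cache (LRU->MRU): [S C R J A]
Total: 18 hits, 8 misses, 3 evictions

Answer: A C J R S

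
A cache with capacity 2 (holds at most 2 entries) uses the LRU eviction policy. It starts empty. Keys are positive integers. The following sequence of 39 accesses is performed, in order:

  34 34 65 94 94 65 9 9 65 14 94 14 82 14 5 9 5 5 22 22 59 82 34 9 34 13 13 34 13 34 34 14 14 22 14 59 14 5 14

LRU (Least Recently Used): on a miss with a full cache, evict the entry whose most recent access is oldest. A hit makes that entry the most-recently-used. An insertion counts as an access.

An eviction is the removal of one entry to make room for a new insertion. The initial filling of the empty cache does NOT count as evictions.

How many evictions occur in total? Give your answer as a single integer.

Answer: 17

Derivation:
LRU simulation (capacity=2):
  1. access 34: MISS. Cache (LRU->MRU): [34]
  2. access 34: HIT. Cache (LRU->MRU): [34]
  3. access 65: MISS. Cache (LRU->MRU): [34 65]
  4. access 94: MISS, evict 34. Cache (LRU->MRU): [65 94]
  5. access 94: HIT. Cache (LRU->MRU): [65 94]
  6. access 65: HIT. Cache (LRU->MRU): [94 65]
  7. access 9: MISS, evict 94. Cache (LRU->MRU): [65 9]
  8. access 9: HIT. Cache (LRU->MRU): [65 9]
  9. access 65: HIT. Cache (LRU->MRU): [9 65]
  10. access 14: MISS, evict 9. Cache (LRU->MRU): [65 14]
  11. access 94: MISS, evict 65. Cache (LRU->MRU): [14 94]
  12. access 14: HIT. Cache (LRU->MRU): [94 14]
  13. access 82: MISS, evict 94. Cache (LRU->MRU): [14 82]
  14. access 14: HIT. Cache (LRU->MRU): [82 14]
  15. access 5: MISS, evict 82. Cache (LRU->MRU): [14 5]
  16. access 9: MISS, evict 14. Cache (LRU->MRU): [5 9]
  17. access 5: HIT. Cache (LRU->MRU): [9 5]
  18. access 5: HIT. Cache (LRU->MRU): [9 5]
  19. access 22: MISS, evict 9. Cache (LRU->MRU): [5 22]
  20. access 22: HIT. Cache (LRU->MRU): [5 22]
  21. access 59: MISS, evict 5. Cache (LRU->MRU): [22 59]
  22. access 82: MISS, evict 22. Cache (LRU->MRU): [59 82]
  23. access 34: MISS, evict 59. Cache (LRU->MRU): [82 34]
  24. access 9: MISS, evict 82. Cache (LRU->MRU): [34 9]
  25. access 34: HIT. Cache (LRU->MRU): [9 34]
  26. access 13: MISS, evict 9. Cache (LRU->MRU): [34 13]
  27. access 13: HIT. Cache (LRU->MRU): [34 13]
  28. access 34: HIT. Cache (LRU->MRU): [13 34]
  29. access 13: HIT. Cache (LRU->MRU): [34 13]
  30. access 34: HIT. Cache (LRU->MRU): [13 34]
  31. access 34: HIT. Cache (LRU->MRU): [13 34]
  32. access 14: MISS, evict 13. Cache (LRU->MRU): [34 14]
  33. access 14: HIT. Cache (LRU->MRU): [34 14]
  34. access 22: MISS, evict 34. Cache (LRU->MRU): [14 22]
  35. access 14: HIT. Cache (LRU->MRU): [22 14]
  36. access 59: MISS, evict 22. Cache (LRU->MRU): [14 59]
  37. access 14: HIT. Cache (LRU->MRU): [59 14]
  38. access 5: MISS, evict 59. Cache (LRU->MRU): [14 5]
  39. access 14: HIT. Cache (LRU->MRU): [5 14]
Total: 20 hits, 19 misses, 17 evictions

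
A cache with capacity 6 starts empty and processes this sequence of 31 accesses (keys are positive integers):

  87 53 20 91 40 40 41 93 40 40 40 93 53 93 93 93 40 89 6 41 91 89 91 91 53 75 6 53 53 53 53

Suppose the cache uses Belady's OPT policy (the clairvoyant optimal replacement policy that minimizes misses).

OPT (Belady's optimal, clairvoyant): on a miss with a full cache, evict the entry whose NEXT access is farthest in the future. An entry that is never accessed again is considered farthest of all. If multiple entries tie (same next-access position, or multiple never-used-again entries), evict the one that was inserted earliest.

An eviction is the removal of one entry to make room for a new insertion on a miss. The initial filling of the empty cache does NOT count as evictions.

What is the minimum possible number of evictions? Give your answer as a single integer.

Answer: 4

Derivation:
OPT (Belady) simulation (capacity=6):
  1. access 87: MISS. Cache: [87]
  2. access 53: MISS. Cache: [87 53]
  3. access 20: MISS. Cache: [87 53 20]
  4. access 91: MISS. Cache: [87 53 20 91]
  5. access 40: MISS. Cache: [87 53 20 91 40]
  6. access 40: HIT. Next use of 40: step 9. Cache: [87 53 20 91 40]
  7. access 41: MISS. Cache: [87 53 20 91 40 41]
  8. access 93: MISS, evict 87 (next use: never). Cache: [53 20 91 40 41 93]
  9. access 40: HIT. Next use of 40: step 10. Cache: [53 20 91 40 41 93]
  10. access 40: HIT. Next use of 40: step 11. Cache: [53 20 91 40 41 93]
  11. access 40: HIT. Next use of 40: step 17. Cache: [53 20 91 40 41 93]
  12. access 93: HIT. Next use of 93: step 14. Cache: [53 20 91 40 41 93]
  13. access 53: HIT. Next use of 53: step 25. Cache: [53 20 91 40 41 93]
  14. access 93: HIT. Next use of 93: step 15. Cache: [53 20 91 40 41 93]
  15. access 93: HIT. Next use of 93: step 16. Cache: [53 20 91 40 41 93]
  16. access 93: HIT. Next use of 93: never. Cache: [53 20 91 40 41 93]
  17. access 40: HIT. Next use of 40: never. Cache: [53 20 91 40 41 93]
  18. access 89: MISS, evict 20 (next use: never). Cache: [53 91 40 41 93 89]
  19. access 6: MISS, evict 40 (next use: never). Cache: [53 91 41 93 89 6]
  20. access 41: HIT. Next use of 41: never. Cache: [53 91 41 93 89 6]
  21. access 91: HIT. Next use of 91: step 23. Cache: [53 91 41 93 89 6]
  22. access 89: HIT. Next use of 89: never. Cache: [53 91 41 93 89 6]
  23. access 91: HIT. Next use of 91: step 24. Cache: [53 91 41 93 89 6]
  24. access 91: HIT. Next use of 91: never. Cache: [53 91 41 93 89 6]
  25. access 53: HIT. Next use of 53: step 28. Cache: [53 91 41 93 89 6]
  26. access 75: MISS, evict 91 (next use: never). Cache: [53 41 93 89 6 75]
  27. access 6: HIT. Next use of 6: never. Cache: [53 41 93 89 6 75]
  28. access 53: HIT. Next use of 53: step 29. Cache: [53 41 93 89 6 75]
  29. access 53: HIT. Next use of 53: step 30. Cache: [53 41 93 89 6 75]
  30. access 53: HIT. Next use of 53: step 31. Cache: [53 41 93 89 6 75]
  31. access 53: HIT. Next use of 53: never. Cache: [53 41 93 89 6 75]
Total: 21 hits, 10 misses, 4 evictions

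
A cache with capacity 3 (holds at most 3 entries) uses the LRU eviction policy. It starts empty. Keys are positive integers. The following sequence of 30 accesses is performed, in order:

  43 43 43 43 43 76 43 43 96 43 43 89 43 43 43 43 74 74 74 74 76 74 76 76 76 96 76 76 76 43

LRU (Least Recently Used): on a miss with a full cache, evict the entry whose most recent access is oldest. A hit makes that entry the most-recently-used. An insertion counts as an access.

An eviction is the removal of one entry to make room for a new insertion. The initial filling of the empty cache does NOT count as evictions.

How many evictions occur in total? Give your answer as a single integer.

Answer: 5

Derivation:
LRU simulation (capacity=3):
  1. access 43: MISS. Cache (LRU->MRU): [43]
  2. access 43: HIT. Cache (LRU->MRU): [43]
  3. access 43: HIT. Cache (LRU->MRU): [43]
  4. access 43: HIT. Cache (LRU->MRU): [43]
  5. access 43: HIT. Cache (LRU->MRU): [43]
  6. access 76: MISS. Cache (LRU->MRU): [43 76]
  7. access 43: HIT. Cache (LRU->MRU): [76 43]
  8. access 43: HIT. Cache (LRU->MRU): [76 43]
  9. access 96: MISS. Cache (LRU->MRU): [76 43 96]
  10. access 43: HIT. Cache (LRU->MRU): [76 96 43]
  11. access 43: HIT. Cache (LRU->MRU): [76 96 43]
  12. access 89: MISS, evict 76. Cache (LRU->MRU): [96 43 89]
  13. access 43: HIT. Cache (LRU->MRU): [96 89 43]
  14. access 43: HIT. Cache (LRU->MRU): [96 89 43]
  15. access 43: HIT. Cache (LRU->MRU): [96 89 43]
  16. access 43: HIT. Cache (LRU->MRU): [96 89 43]
  17. access 74: MISS, evict 96. Cache (LRU->MRU): [89 43 74]
  18. access 74: HIT. Cache (LRU->MRU): [89 43 74]
  19. access 74: HIT. Cache (LRU->MRU): [89 43 74]
  20. access 74: HIT. Cache (LRU->MRU): [89 43 74]
  21. access 76: MISS, evict 89. Cache (LRU->MRU): [43 74 76]
  22. access 74: HIT. Cache (LRU->MRU): [43 76 74]
  23. access 76: HIT. Cache (LRU->MRU): [43 74 76]
  24. access 76: HIT. Cache (LRU->MRU): [43 74 76]
  25. access 76: HIT. Cache (LRU->MRU): [43 74 76]
  26. access 96: MISS, evict 43. Cache (LRU->MRU): [74 76 96]
  27. access 76: HIT. Cache (LRU->MRU): [74 96 76]
  28. access 76: HIT. Cache (LRU->MRU): [74 96 76]
  29. access 76: HIT. Cache (LRU->MRU): [74 96 76]
  30. access 43: MISS, evict 74. Cache (LRU->MRU): [96 76 43]
Total: 22 hits, 8 misses, 5 evictions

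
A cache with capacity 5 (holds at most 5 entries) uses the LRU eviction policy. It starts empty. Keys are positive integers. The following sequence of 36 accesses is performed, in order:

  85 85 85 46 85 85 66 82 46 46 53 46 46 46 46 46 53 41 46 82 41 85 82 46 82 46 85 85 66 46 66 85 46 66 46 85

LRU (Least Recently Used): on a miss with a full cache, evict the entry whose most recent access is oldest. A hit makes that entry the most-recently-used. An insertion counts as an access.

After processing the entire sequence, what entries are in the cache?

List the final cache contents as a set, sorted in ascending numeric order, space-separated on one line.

LRU simulation (capacity=5):
  1. access 85: MISS. Cache (LRU->MRU): [85]
  2. access 85: HIT. Cache (LRU->MRU): [85]
  3. access 85: HIT. Cache (LRU->MRU): [85]
  4. access 46: MISS. Cache (LRU->MRU): [85 46]
  5. access 85: HIT. Cache (LRU->MRU): [46 85]
  6. access 85: HIT. Cache (LRU->MRU): [46 85]
  7. access 66: MISS. Cache (LRU->MRU): [46 85 66]
  8. access 82: MISS. Cache (LRU->MRU): [46 85 66 82]
  9. access 46: HIT. Cache (LRU->MRU): [85 66 82 46]
  10. access 46: HIT. Cache (LRU->MRU): [85 66 82 46]
  11. access 53: MISS. Cache (LRU->MRU): [85 66 82 46 53]
  12. access 46: HIT. Cache (LRU->MRU): [85 66 82 53 46]
  13. access 46: HIT. Cache (LRU->MRU): [85 66 82 53 46]
  14. access 46: HIT. Cache (LRU->MRU): [85 66 82 53 46]
  15. access 46: HIT. Cache (LRU->MRU): [85 66 82 53 46]
  16. access 46: HIT. Cache (LRU->MRU): [85 66 82 53 46]
  17. access 53: HIT. Cache (LRU->MRU): [85 66 82 46 53]
  18. access 41: MISS, evict 85. Cache (LRU->MRU): [66 82 46 53 41]
  19. access 46: HIT. Cache (LRU->MRU): [66 82 53 41 46]
  20. access 82: HIT. Cache (LRU->MRU): [66 53 41 46 82]
  21. access 41: HIT. Cache (LRU->MRU): [66 53 46 82 41]
  22. access 85: MISS, evict 66. Cache (LRU->MRU): [53 46 82 41 85]
  23. access 82: HIT. Cache (LRU->MRU): [53 46 41 85 82]
  24. access 46: HIT. Cache (LRU->MRU): [53 41 85 82 46]
  25. access 82: HIT. Cache (LRU->MRU): [53 41 85 46 82]
  26. access 46: HIT. Cache (LRU->MRU): [53 41 85 82 46]
  27. access 85: HIT. Cache (LRU->MRU): [53 41 82 46 85]
  28. access 85: HIT. Cache (LRU->MRU): [53 41 82 46 85]
  29. access 66: MISS, evict 53. Cache (LRU->MRU): [41 82 46 85 66]
  30. access 46: HIT. Cache (LRU->MRU): [41 82 85 66 46]
  31. access 66: HIT. Cache (LRU->MRU): [41 82 85 46 66]
  32. access 85: HIT. Cache (LRU->MRU): [41 82 46 66 85]
  33. access 46: HIT. Cache (LRU->MRU): [41 82 66 85 46]
  34. access 66: HIT. Cache (LRU->MRU): [41 82 85 46 66]
  35. access 46: HIT. Cache (LRU->MRU): [41 82 85 66 46]
  36. access 85: HIT. Cache (LRU->MRU): [41 82 66 46 85]
Total: 28 hits, 8 misses, 3 evictions

Answer: 41 46 66 82 85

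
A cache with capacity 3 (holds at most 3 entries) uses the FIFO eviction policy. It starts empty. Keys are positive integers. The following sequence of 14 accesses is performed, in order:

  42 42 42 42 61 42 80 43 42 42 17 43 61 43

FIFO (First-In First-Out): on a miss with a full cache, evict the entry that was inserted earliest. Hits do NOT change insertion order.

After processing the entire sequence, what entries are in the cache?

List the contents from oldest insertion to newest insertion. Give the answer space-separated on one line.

FIFO simulation (capacity=3):
  1. access 42: MISS. Cache (old->new): [42]
  2. access 42: HIT. Cache (old->new): [42]
  3. access 42: HIT. Cache (old->new): [42]
  4. access 42: HIT. Cache (old->new): [42]
  5. access 61: MISS. Cache (old->new): [42 61]
  6. access 42: HIT. Cache (old->new): [42 61]
  7. access 80: MISS. Cache (old->new): [42 61 80]
  8. access 43: MISS, evict 42. Cache (old->new): [61 80 43]
  9. access 42: MISS, evict 61. Cache (old->new): [80 43 42]
  10. access 42: HIT. Cache (old->new): [80 43 42]
  11. access 17: MISS, evict 80. Cache (old->new): [43 42 17]
  12. access 43: HIT. Cache (old->new): [43 42 17]
  13. access 61: MISS, evict 43. Cache (old->new): [42 17 61]
  14. access 43: MISS, evict 42. Cache (old->new): [17 61 43]
Total: 6 hits, 8 misses, 5 evictions

Answer: 17 61 43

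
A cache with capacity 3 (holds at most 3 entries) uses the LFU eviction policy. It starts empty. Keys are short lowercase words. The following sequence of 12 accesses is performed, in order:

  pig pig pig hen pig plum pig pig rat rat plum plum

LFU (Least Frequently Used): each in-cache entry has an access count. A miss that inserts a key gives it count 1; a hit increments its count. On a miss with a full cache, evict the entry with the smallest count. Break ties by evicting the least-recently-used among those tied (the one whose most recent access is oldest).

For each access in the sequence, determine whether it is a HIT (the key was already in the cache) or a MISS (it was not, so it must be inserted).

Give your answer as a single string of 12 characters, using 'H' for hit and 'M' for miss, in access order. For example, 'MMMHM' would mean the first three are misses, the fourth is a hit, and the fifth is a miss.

LFU simulation (capacity=3):
  1. access pig: MISS. Cache: [pig(c=1)]
  2. access pig: HIT, count now 2. Cache: [pig(c=2)]
  3. access pig: HIT, count now 3. Cache: [pig(c=3)]
  4. access hen: MISS. Cache: [hen(c=1) pig(c=3)]
  5. access pig: HIT, count now 4. Cache: [hen(c=1) pig(c=4)]
  6. access plum: MISS. Cache: [hen(c=1) plum(c=1) pig(c=4)]
  7. access pig: HIT, count now 5. Cache: [hen(c=1) plum(c=1) pig(c=5)]
  8. access pig: HIT, count now 6. Cache: [hen(c=1) plum(c=1) pig(c=6)]
  9. access rat: MISS, evict hen(c=1). Cache: [plum(c=1) rat(c=1) pig(c=6)]
  10. access rat: HIT, count now 2. Cache: [plum(c=1) rat(c=2) pig(c=6)]
  11. access plum: HIT, count now 2. Cache: [rat(c=2) plum(c=2) pig(c=6)]
  12. access plum: HIT, count now 3. Cache: [rat(c=2) plum(c=3) pig(c=6)]
Total: 8 hits, 4 misses, 1 evictions

Answer: MHHMHMHHMHHH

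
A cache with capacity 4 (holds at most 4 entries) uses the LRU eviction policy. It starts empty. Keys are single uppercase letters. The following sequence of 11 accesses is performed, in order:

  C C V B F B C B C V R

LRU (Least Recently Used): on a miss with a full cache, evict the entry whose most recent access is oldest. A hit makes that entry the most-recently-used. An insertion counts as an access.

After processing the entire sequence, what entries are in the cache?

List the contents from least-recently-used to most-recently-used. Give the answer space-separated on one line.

LRU simulation (capacity=4):
  1. access C: MISS. Cache (LRU->MRU): [C]
  2. access C: HIT. Cache (LRU->MRU): [C]
  3. access V: MISS. Cache (LRU->MRU): [C V]
  4. access B: MISS. Cache (LRU->MRU): [C V B]
  5. access F: MISS. Cache (LRU->MRU): [C V B F]
  6. access B: HIT. Cache (LRU->MRU): [C V F B]
  7. access C: HIT. Cache (LRU->MRU): [V F B C]
  8. access B: HIT. Cache (LRU->MRU): [V F C B]
  9. access C: HIT. Cache (LRU->MRU): [V F B C]
  10. access V: HIT. Cache (LRU->MRU): [F B C V]
  11. access R: MISS, evict F. Cache (LRU->MRU): [B C V R]
Total: 6 hits, 5 misses, 1 evictions

Answer: B C V R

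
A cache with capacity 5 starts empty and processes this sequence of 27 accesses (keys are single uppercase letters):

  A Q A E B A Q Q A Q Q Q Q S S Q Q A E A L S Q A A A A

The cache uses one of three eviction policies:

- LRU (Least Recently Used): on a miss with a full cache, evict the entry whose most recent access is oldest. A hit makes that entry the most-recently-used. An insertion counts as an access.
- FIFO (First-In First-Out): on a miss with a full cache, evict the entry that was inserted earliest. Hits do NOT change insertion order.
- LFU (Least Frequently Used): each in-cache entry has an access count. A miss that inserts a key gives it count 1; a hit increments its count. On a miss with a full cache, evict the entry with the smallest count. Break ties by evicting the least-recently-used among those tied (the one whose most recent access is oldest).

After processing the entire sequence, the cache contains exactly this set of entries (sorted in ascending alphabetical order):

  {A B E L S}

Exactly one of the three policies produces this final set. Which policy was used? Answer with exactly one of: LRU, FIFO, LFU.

Simulating under each policy and comparing final sets:
  LRU: final set = {A E L Q S} -> differs
  FIFO: final set = {A B E L S} -> MATCHES target
  LFU: final set = {A E L Q S} -> differs
Only FIFO produces the target set.

Answer: FIFO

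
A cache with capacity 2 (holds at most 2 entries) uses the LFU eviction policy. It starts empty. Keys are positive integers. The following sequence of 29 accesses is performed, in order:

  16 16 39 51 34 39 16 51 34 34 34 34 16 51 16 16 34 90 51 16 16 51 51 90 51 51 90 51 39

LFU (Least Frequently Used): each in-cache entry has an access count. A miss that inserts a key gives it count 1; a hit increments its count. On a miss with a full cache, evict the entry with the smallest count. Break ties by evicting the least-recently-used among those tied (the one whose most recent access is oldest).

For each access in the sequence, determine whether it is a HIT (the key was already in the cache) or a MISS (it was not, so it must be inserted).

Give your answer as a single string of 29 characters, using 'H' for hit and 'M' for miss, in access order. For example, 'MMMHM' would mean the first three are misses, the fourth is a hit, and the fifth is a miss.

Answer: MHMMMMHMMHHHHMHHMMMHHHHMMHMMM

Derivation:
LFU simulation (capacity=2):
  1. access 16: MISS. Cache: [16(c=1)]
  2. access 16: HIT, count now 2. Cache: [16(c=2)]
  3. access 39: MISS. Cache: [39(c=1) 16(c=2)]
  4. access 51: MISS, evict 39(c=1). Cache: [51(c=1) 16(c=2)]
  5. access 34: MISS, evict 51(c=1). Cache: [34(c=1) 16(c=2)]
  6. access 39: MISS, evict 34(c=1). Cache: [39(c=1) 16(c=2)]
  7. access 16: HIT, count now 3. Cache: [39(c=1) 16(c=3)]
  8. access 51: MISS, evict 39(c=1). Cache: [51(c=1) 16(c=3)]
  9. access 34: MISS, evict 51(c=1). Cache: [34(c=1) 16(c=3)]
  10. access 34: HIT, count now 2. Cache: [34(c=2) 16(c=3)]
  11. access 34: HIT, count now 3. Cache: [16(c=3) 34(c=3)]
  12. access 34: HIT, count now 4. Cache: [16(c=3) 34(c=4)]
  13. access 16: HIT, count now 4. Cache: [34(c=4) 16(c=4)]
  14. access 51: MISS, evict 34(c=4). Cache: [51(c=1) 16(c=4)]
  15. access 16: HIT, count now 5. Cache: [51(c=1) 16(c=5)]
  16. access 16: HIT, count now 6. Cache: [51(c=1) 16(c=6)]
  17. access 34: MISS, evict 51(c=1). Cache: [34(c=1) 16(c=6)]
  18. access 90: MISS, evict 34(c=1). Cache: [90(c=1) 16(c=6)]
  19. access 51: MISS, evict 90(c=1). Cache: [51(c=1) 16(c=6)]
  20. access 16: HIT, count now 7. Cache: [51(c=1) 16(c=7)]
  21. access 16: HIT, count now 8. Cache: [51(c=1) 16(c=8)]
  22. access 51: HIT, count now 2. Cache: [51(c=2) 16(c=8)]
  23. access 51: HIT, count now 3. Cache: [51(c=3) 16(c=8)]
  24. access 90: MISS, evict 51(c=3). Cache: [90(c=1) 16(c=8)]
  25. access 51: MISS, evict 90(c=1). Cache: [51(c=1) 16(c=8)]
  26. access 51: HIT, count now 2. Cache: [51(c=2) 16(c=8)]
  27. access 90: MISS, evict 51(c=2). Cache: [90(c=1) 16(c=8)]
  28. access 51: MISS, evict 90(c=1). Cache: [51(c=1) 16(c=8)]
  29. access 39: MISS, evict 51(c=1). Cache: [39(c=1) 16(c=8)]
Total: 13 hits, 16 misses, 14 evictions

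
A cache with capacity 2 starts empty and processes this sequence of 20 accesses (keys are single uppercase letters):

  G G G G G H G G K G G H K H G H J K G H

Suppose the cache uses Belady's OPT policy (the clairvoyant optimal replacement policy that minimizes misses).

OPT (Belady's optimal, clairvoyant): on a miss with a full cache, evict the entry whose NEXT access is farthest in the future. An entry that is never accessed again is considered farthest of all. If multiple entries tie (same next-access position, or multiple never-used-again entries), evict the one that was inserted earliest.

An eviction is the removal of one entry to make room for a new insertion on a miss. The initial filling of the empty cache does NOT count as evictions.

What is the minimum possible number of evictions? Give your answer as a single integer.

OPT (Belady) simulation (capacity=2):
  1. access G: MISS. Cache: [G]
  2. access G: HIT. Next use of G: step 3. Cache: [G]
  3. access G: HIT. Next use of G: step 4. Cache: [G]
  4. access G: HIT. Next use of G: step 5. Cache: [G]
  5. access G: HIT. Next use of G: step 7. Cache: [G]
  6. access H: MISS. Cache: [G H]
  7. access G: HIT. Next use of G: step 8. Cache: [G H]
  8. access G: HIT. Next use of G: step 10. Cache: [G H]
  9. access K: MISS, evict H (next use: step 12). Cache: [G K]
  10. access G: HIT. Next use of G: step 11. Cache: [G K]
  11. access G: HIT. Next use of G: step 15. Cache: [G K]
  12. access H: MISS, evict G (next use: step 15). Cache: [K H]
  13. access K: HIT. Next use of K: step 18. Cache: [K H]
  14. access H: HIT. Next use of H: step 16. Cache: [K H]
  15. access G: MISS, evict K (next use: step 18). Cache: [H G]
  16. access H: HIT. Next use of H: step 20. Cache: [H G]
  17. access J: MISS, evict H (next use: step 20). Cache: [G J]
  18. access K: MISS, evict J (next use: never). Cache: [G K]
  19. access G: HIT. Next use of G: never. Cache: [G K]
  20. access H: MISS, evict G (next use: never). Cache: [K H]
Total: 12 hits, 8 misses, 6 evictions

Answer: 6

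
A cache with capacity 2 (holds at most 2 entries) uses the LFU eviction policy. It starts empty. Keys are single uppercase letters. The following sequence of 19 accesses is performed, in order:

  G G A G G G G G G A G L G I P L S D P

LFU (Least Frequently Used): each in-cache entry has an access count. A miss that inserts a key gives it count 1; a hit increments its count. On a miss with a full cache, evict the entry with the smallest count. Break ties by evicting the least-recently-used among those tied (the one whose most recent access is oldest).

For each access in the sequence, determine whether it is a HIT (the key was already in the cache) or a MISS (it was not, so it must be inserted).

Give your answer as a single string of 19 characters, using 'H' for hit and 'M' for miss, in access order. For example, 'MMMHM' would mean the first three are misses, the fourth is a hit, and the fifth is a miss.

Answer: MHMHHHHHHHHMHMMMMMM

Derivation:
LFU simulation (capacity=2):
  1. access G: MISS. Cache: [G(c=1)]
  2. access G: HIT, count now 2. Cache: [G(c=2)]
  3. access A: MISS. Cache: [A(c=1) G(c=2)]
  4. access G: HIT, count now 3. Cache: [A(c=1) G(c=3)]
  5. access G: HIT, count now 4. Cache: [A(c=1) G(c=4)]
  6. access G: HIT, count now 5. Cache: [A(c=1) G(c=5)]
  7. access G: HIT, count now 6. Cache: [A(c=1) G(c=6)]
  8. access G: HIT, count now 7. Cache: [A(c=1) G(c=7)]
  9. access G: HIT, count now 8. Cache: [A(c=1) G(c=8)]
  10. access A: HIT, count now 2. Cache: [A(c=2) G(c=8)]
  11. access G: HIT, count now 9. Cache: [A(c=2) G(c=9)]
  12. access L: MISS, evict A(c=2). Cache: [L(c=1) G(c=9)]
  13. access G: HIT, count now 10. Cache: [L(c=1) G(c=10)]
  14. access I: MISS, evict L(c=1). Cache: [I(c=1) G(c=10)]
  15. access P: MISS, evict I(c=1). Cache: [P(c=1) G(c=10)]
  16. access L: MISS, evict P(c=1). Cache: [L(c=1) G(c=10)]
  17. access S: MISS, evict L(c=1). Cache: [S(c=1) G(c=10)]
  18. access D: MISS, evict S(c=1). Cache: [D(c=1) G(c=10)]
  19. access P: MISS, evict D(c=1). Cache: [P(c=1) G(c=10)]
Total: 10 hits, 9 misses, 7 evictions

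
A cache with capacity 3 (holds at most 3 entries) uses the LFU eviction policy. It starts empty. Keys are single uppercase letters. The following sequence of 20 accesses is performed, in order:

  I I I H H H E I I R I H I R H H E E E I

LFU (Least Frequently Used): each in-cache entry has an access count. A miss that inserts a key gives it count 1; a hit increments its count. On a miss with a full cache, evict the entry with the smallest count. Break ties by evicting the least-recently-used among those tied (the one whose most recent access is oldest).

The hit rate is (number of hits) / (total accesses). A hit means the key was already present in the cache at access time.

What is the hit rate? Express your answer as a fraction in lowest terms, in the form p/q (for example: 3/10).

Answer: 3/4

Derivation:
LFU simulation (capacity=3):
  1. access I: MISS. Cache: [I(c=1)]
  2. access I: HIT, count now 2. Cache: [I(c=2)]
  3. access I: HIT, count now 3. Cache: [I(c=3)]
  4. access H: MISS. Cache: [H(c=1) I(c=3)]
  5. access H: HIT, count now 2. Cache: [H(c=2) I(c=3)]
  6. access H: HIT, count now 3. Cache: [I(c=3) H(c=3)]
  7. access E: MISS. Cache: [E(c=1) I(c=3) H(c=3)]
  8. access I: HIT, count now 4. Cache: [E(c=1) H(c=3) I(c=4)]
  9. access I: HIT, count now 5. Cache: [E(c=1) H(c=3) I(c=5)]
  10. access R: MISS, evict E(c=1). Cache: [R(c=1) H(c=3) I(c=5)]
  11. access I: HIT, count now 6. Cache: [R(c=1) H(c=3) I(c=6)]
  12. access H: HIT, count now 4. Cache: [R(c=1) H(c=4) I(c=6)]
  13. access I: HIT, count now 7. Cache: [R(c=1) H(c=4) I(c=7)]
  14. access R: HIT, count now 2. Cache: [R(c=2) H(c=4) I(c=7)]
  15. access H: HIT, count now 5. Cache: [R(c=2) H(c=5) I(c=7)]
  16. access H: HIT, count now 6. Cache: [R(c=2) H(c=6) I(c=7)]
  17. access E: MISS, evict R(c=2). Cache: [E(c=1) H(c=6) I(c=7)]
  18. access E: HIT, count now 2. Cache: [E(c=2) H(c=6) I(c=7)]
  19. access E: HIT, count now 3. Cache: [E(c=3) H(c=6) I(c=7)]
  20. access I: HIT, count now 8. Cache: [E(c=3) H(c=6) I(c=8)]
Total: 15 hits, 5 misses, 2 evictions

Hit rate = 15/20 = 3/4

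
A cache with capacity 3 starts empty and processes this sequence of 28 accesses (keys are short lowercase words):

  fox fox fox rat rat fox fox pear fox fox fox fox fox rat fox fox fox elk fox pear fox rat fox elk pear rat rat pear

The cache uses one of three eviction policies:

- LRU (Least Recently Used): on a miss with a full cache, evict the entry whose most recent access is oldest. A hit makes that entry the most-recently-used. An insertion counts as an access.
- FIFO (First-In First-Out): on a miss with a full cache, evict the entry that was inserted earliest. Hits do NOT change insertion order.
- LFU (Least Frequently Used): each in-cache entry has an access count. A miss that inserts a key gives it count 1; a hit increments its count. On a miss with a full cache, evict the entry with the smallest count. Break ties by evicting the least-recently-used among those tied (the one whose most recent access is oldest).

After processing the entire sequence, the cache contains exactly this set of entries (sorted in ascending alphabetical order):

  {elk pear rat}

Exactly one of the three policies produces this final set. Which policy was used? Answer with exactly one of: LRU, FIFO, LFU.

Answer: LRU

Derivation:
Simulating under each policy and comparing final sets:
  LRU: final set = {elk pear rat} -> MATCHES target
  FIFO: final set = {fox pear rat} -> differs
  LFU: final set = {fox pear rat} -> differs
Only LRU produces the target set.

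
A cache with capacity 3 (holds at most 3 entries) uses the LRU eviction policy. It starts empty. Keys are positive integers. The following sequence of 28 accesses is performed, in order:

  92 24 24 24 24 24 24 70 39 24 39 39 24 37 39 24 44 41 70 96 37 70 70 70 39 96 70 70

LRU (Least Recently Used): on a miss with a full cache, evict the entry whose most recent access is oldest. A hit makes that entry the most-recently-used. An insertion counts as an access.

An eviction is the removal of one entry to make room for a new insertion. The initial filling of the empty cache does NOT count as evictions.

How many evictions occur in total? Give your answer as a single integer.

LRU simulation (capacity=3):
  1. access 92: MISS. Cache (LRU->MRU): [92]
  2. access 24: MISS. Cache (LRU->MRU): [92 24]
  3. access 24: HIT. Cache (LRU->MRU): [92 24]
  4. access 24: HIT. Cache (LRU->MRU): [92 24]
  5. access 24: HIT. Cache (LRU->MRU): [92 24]
  6. access 24: HIT. Cache (LRU->MRU): [92 24]
  7. access 24: HIT. Cache (LRU->MRU): [92 24]
  8. access 70: MISS. Cache (LRU->MRU): [92 24 70]
  9. access 39: MISS, evict 92. Cache (LRU->MRU): [24 70 39]
  10. access 24: HIT. Cache (LRU->MRU): [70 39 24]
  11. access 39: HIT. Cache (LRU->MRU): [70 24 39]
  12. access 39: HIT. Cache (LRU->MRU): [70 24 39]
  13. access 24: HIT. Cache (LRU->MRU): [70 39 24]
  14. access 37: MISS, evict 70. Cache (LRU->MRU): [39 24 37]
  15. access 39: HIT. Cache (LRU->MRU): [24 37 39]
  16. access 24: HIT. Cache (LRU->MRU): [37 39 24]
  17. access 44: MISS, evict 37. Cache (LRU->MRU): [39 24 44]
  18. access 41: MISS, evict 39. Cache (LRU->MRU): [24 44 41]
  19. access 70: MISS, evict 24. Cache (LRU->MRU): [44 41 70]
  20. access 96: MISS, evict 44. Cache (LRU->MRU): [41 70 96]
  21. access 37: MISS, evict 41. Cache (LRU->MRU): [70 96 37]
  22. access 70: HIT. Cache (LRU->MRU): [96 37 70]
  23. access 70: HIT. Cache (LRU->MRU): [96 37 70]
  24. access 70: HIT. Cache (LRU->MRU): [96 37 70]
  25. access 39: MISS, evict 96. Cache (LRU->MRU): [37 70 39]
  26. access 96: MISS, evict 37. Cache (LRU->MRU): [70 39 96]
  27. access 70: HIT. Cache (LRU->MRU): [39 96 70]
  28. access 70: HIT. Cache (LRU->MRU): [39 96 70]
Total: 16 hits, 12 misses, 9 evictions

Answer: 9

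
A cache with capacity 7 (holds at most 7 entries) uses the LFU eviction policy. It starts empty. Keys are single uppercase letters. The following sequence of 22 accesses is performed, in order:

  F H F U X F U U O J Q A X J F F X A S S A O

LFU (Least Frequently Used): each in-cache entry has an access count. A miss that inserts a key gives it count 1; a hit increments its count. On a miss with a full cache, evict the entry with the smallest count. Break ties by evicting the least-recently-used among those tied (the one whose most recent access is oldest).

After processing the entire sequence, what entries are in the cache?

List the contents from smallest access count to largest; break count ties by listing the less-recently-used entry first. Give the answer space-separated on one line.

LFU simulation (capacity=7):
  1. access F: MISS. Cache: [F(c=1)]
  2. access H: MISS. Cache: [F(c=1) H(c=1)]
  3. access F: HIT, count now 2. Cache: [H(c=1) F(c=2)]
  4. access U: MISS. Cache: [H(c=1) U(c=1) F(c=2)]
  5. access X: MISS. Cache: [H(c=1) U(c=1) X(c=1) F(c=2)]
  6. access F: HIT, count now 3. Cache: [H(c=1) U(c=1) X(c=1) F(c=3)]
  7. access U: HIT, count now 2. Cache: [H(c=1) X(c=1) U(c=2) F(c=3)]
  8. access U: HIT, count now 3. Cache: [H(c=1) X(c=1) F(c=3) U(c=3)]
  9. access O: MISS. Cache: [H(c=1) X(c=1) O(c=1) F(c=3) U(c=3)]
  10. access J: MISS. Cache: [H(c=1) X(c=1) O(c=1) J(c=1) F(c=3) U(c=3)]
  11. access Q: MISS. Cache: [H(c=1) X(c=1) O(c=1) J(c=1) Q(c=1) F(c=3) U(c=3)]
  12. access A: MISS, evict H(c=1). Cache: [X(c=1) O(c=1) J(c=1) Q(c=1) A(c=1) F(c=3) U(c=3)]
  13. access X: HIT, count now 2. Cache: [O(c=1) J(c=1) Q(c=1) A(c=1) X(c=2) F(c=3) U(c=3)]
  14. access J: HIT, count now 2. Cache: [O(c=1) Q(c=1) A(c=1) X(c=2) J(c=2) F(c=3) U(c=3)]
  15. access F: HIT, count now 4. Cache: [O(c=1) Q(c=1) A(c=1) X(c=2) J(c=2) U(c=3) F(c=4)]
  16. access F: HIT, count now 5. Cache: [O(c=1) Q(c=1) A(c=1) X(c=2) J(c=2) U(c=3) F(c=5)]
  17. access X: HIT, count now 3. Cache: [O(c=1) Q(c=1) A(c=1) J(c=2) U(c=3) X(c=3) F(c=5)]
  18. access A: HIT, count now 2. Cache: [O(c=1) Q(c=1) J(c=2) A(c=2) U(c=3) X(c=3) F(c=5)]
  19. access S: MISS, evict O(c=1). Cache: [Q(c=1) S(c=1) J(c=2) A(c=2) U(c=3) X(c=3) F(c=5)]
  20. access S: HIT, count now 2. Cache: [Q(c=1) J(c=2) A(c=2) S(c=2) U(c=3) X(c=3) F(c=5)]
  21. access A: HIT, count now 3. Cache: [Q(c=1) J(c=2) S(c=2) U(c=3) X(c=3) A(c=3) F(c=5)]
  22. access O: MISS, evict Q(c=1). Cache: [O(c=1) J(c=2) S(c=2) U(c=3) X(c=3) A(c=3) F(c=5)]
Total: 12 hits, 10 misses, 3 evictions

Answer: O J S U X A F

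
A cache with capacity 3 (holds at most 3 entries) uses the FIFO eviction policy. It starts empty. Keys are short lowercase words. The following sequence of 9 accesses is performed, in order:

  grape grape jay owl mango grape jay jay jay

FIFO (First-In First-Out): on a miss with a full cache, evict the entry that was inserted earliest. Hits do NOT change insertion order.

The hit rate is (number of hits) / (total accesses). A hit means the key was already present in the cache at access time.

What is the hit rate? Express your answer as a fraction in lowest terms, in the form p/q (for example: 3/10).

FIFO simulation (capacity=3):
  1. access grape: MISS. Cache (old->new): [grape]
  2. access grape: HIT. Cache (old->new): [grape]
  3. access jay: MISS. Cache (old->new): [grape jay]
  4. access owl: MISS. Cache (old->new): [grape jay owl]
  5. access mango: MISS, evict grape. Cache (old->new): [jay owl mango]
  6. access grape: MISS, evict jay. Cache (old->new): [owl mango grape]
  7. access jay: MISS, evict owl. Cache (old->new): [mango grape jay]
  8. access jay: HIT. Cache (old->new): [mango grape jay]
  9. access jay: HIT. Cache (old->new): [mango grape jay]
Total: 3 hits, 6 misses, 3 evictions

Hit rate = 3/9 = 1/3

Answer: 1/3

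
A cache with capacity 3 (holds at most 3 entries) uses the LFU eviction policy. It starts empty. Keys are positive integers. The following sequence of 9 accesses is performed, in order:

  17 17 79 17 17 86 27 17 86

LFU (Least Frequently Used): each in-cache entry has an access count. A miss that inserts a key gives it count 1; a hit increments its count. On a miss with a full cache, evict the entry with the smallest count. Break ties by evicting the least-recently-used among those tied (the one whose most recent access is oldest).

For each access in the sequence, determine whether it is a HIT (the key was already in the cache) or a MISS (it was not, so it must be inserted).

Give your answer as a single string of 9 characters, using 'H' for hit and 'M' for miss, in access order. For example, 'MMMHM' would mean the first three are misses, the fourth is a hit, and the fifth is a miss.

Answer: MHMHHMMHH

Derivation:
LFU simulation (capacity=3):
  1. access 17: MISS. Cache: [17(c=1)]
  2. access 17: HIT, count now 2. Cache: [17(c=2)]
  3. access 79: MISS. Cache: [79(c=1) 17(c=2)]
  4. access 17: HIT, count now 3. Cache: [79(c=1) 17(c=3)]
  5. access 17: HIT, count now 4. Cache: [79(c=1) 17(c=4)]
  6. access 86: MISS. Cache: [79(c=1) 86(c=1) 17(c=4)]
  7. access 27: MISS, evict 79(c=1). Cache: [86(c=1) 27(c=1) 17(c=4)]
  8. access 17: HIT, count now 5. Cache: [86(c=1) 27(c=1) 17(c=5)]
  9. access 86: HIT, count now 2. Cache: [27(c=1) 86(c=2) 17(c=5)]
Total: 5 hits, 4 misses, 1 evictions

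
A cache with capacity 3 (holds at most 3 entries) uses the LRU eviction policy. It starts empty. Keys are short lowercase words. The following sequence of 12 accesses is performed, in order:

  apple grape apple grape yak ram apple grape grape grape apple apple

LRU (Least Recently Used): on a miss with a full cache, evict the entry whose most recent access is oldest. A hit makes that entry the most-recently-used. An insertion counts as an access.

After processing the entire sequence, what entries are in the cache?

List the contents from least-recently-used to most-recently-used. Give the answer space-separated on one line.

LRU simulation (capacity=3):
  1. access apple: MISS. Cache (LRU->MRU): [apple]
  2. access grape: MISS. Cache (LRU->MRU): [apple grape]
  3. access apple: HIT. Cache (LRU->MRU): [grape apple]
  4. access grape: HIT. Cache (LRU->MRU): [apple grape]
  5. access yak: MISS. Cache (LRU->MRU): [apple grape yak]
  6. access ram: MISS, evict apple. Cache (LRU->MRU): [grape yak ram]
  7. access apple: MISS, evict grape. Cache (LRU->MRU): [yak ram apple]
  8. access grape: MISS, evict yak. Cache (LRU->MRU): [ram apple grape]
  9. access grape: HIT. Cache (LRU->MRU): [ram apple grape]
  10. access grape: HIT. Cache (LRU->MRU): [ram apple grape]
  11. access apple: HIT. Cache (LRU->MRU): [ram grape apple]
  12. access apple: HIT. Cache (LRU->MRU): [ram grape apple]
Total: 6 hits, 6 misses, 3 evictions

Answer: ram grape apple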